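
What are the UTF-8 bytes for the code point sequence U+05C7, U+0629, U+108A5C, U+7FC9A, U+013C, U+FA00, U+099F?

D7 87 D8 A9 F4 88 A9 9C F1 BF B2 9A C4 BC EF A8 80 E0 A6 9F

U+05C7: 2-byte form → D7 87.
U+0629: 2-byte form → D8 A9.
U+108A5C: 4-byte form → F4 88 A9 9C.
U+7FC9A: 4-byte form → F1 BF B2 9A.
U+013C: 2-byte form → C4 BC.
U+FA00: 3-byte form → EF A8 80.
U+099F: 3-byte form → E0 A6 9F.
Concatenated (20 bytes): D7 87 D8 A9 F4 88 A9 9C F1 BF B2 9A C4 BC EF A8 80 E0 A6 9F.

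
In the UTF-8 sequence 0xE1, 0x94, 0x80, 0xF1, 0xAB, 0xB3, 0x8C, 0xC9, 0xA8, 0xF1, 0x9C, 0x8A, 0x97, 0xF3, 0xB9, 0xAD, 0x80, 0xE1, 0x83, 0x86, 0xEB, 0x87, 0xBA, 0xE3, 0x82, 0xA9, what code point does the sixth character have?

Offset 0: leading byte 0xE1 = 11100001 → 3-byte char #1 = E1 94 80.
Offset 3: leading byte 0xF1 = 11110001 → 4-byte char #2 = F1 AB B3 8C.
Offset 7: leading byte 0xC9 = 11001001 → 2-byte char #3 = C9 A8.
Offset 9: leading byte 0xF1 = 11110001 → 4-byte char #4 = F1 9C 8A 97.
Offset 13: leading byte 0xF3 = 11110011 → 4-byte char #5 = F3 B9 AD 80.
Offset 17: leading byte 0xE1 = 11100001 → 3-byte char #6 = E1 83 86.
Leading byte 0xE1 = 11100001 matches 1110xxxx → 3-byte sequence.
Byte 1: 0xE1 = 11100001, payload 0001 (4 bits).
Byte 2: 0x83 = 10000011 (10xxxxxx ✓), payload 000011.
Byte 3: 0x86 = 10000110 (10xxxxxx ✓), payload 000110.
Concatenate: 0001000011000110 = 0x10C6 (16 bits → U+10C6).

U+10C6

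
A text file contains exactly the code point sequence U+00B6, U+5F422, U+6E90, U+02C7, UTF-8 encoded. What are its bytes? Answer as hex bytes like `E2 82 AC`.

C2 B6 F1 9F 90 A2 E6 BA 90 CB 87

U+00B6: 2-byte form → C2 B6.
U+5F422: 4-byte form → F1 9F 90 A2.
U+6E90: 3-byte form → E6 BA 90.
U+02C7: 2-byte form → CB 87.
Concatenated (11 bytes): C2 B6 F1 9F 90 A2 E6 BA 90 CB 87.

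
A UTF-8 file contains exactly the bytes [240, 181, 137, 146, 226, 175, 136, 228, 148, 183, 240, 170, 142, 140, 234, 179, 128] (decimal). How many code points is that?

5

Byte at offset 0: 0xF0 = 11110000 → 4-byte char (#1). Advance 4.
Byte at offset 4: 0xE2 = 11100010 → 3-byte char (#2). Advance 3.
Byte at offset 7: 0xE4 = 11100100 → 3-byte char (#3). Advance 3.
Byte at offset 10: 0xF0 = 11110000 → 4-byte char (#4). Advance 4.
Byte at offset 14: 0xEA = 11101010 → 3-byte char (#5). Advance 3.
Reached end at offset 17 after 5 code points.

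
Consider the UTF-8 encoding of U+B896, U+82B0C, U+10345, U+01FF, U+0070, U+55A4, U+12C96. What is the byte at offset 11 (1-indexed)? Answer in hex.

1-indexed offset 11 is 0-indexed offset 10.
U+B896 → 3-byte form EB A2 96 at offsets 0–2.
U+82B0C → 4-byte form F2 82 AC 8C at offsets 3–6.
U+10345 → 4-byte form F0 90 8D 85 at offsets 7–10.
Offset 10 falls in char 3's range; it's byte 4 of F0 90 8D 85 = 0x85.

0x85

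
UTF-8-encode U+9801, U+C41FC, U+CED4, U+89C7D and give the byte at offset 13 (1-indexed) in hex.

1-indexed offset 13 is 0-indexed offset 12.
U+9801 → 3-byte form E9 A0 81 at offsets 0–2.
U+C41FC → 4-byte form F3 84 87 BC at offsets 3–6.
U+CED4 → 3-byte form EC BB 94 at offsets 7–9.
U+89C7D → 4-byte form F2 89 B1 BD at offsets 10–13.
Offset 12 falls in char 4's range; it's byte 3 of F2 89 B1 BD = 0xB1.

0xB1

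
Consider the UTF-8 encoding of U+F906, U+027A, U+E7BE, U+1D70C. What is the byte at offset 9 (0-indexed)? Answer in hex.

0x9D

U+F906 → 3-byte form EF A4 86 at offsets 0–2.
U+027A → 2-byte form C9 BA at offsets 3–4.
U+E7BE → 3-byte form EE 9E BE at offsets 5–7.
U+1D70C → 4-byte form F0 9D 9C 8C at offsets 8–11.
Offset 9 falls in char 4's range; it's byte 2 of F0 9D 9C 8C = 0x9D.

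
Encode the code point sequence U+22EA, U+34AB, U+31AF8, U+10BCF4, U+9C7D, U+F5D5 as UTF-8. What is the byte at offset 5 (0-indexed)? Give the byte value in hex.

0xAB

U+22EA → 3-byte form E2 8B AA at offsets 0–2.
U+34AB → 3-byte form E3 92 AB at offsets 3–5.
Offset 5 falls in char 2's range; it's byte 3 of E3 92 AB = 0xAB.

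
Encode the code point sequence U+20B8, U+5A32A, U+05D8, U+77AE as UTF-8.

U+20B8: 3-byte form → E2 82 B8.
U+5A32A: 4-byte form → F1 9A 8C AA.
U+05D8: 2-byte form → D7 98.
U+77AE: 3-byte form → E7 9E AE.
Concatenated (12 bytes): E2 82 B8 F1 9A 8C AA D7 98 E7 9E AE.

E2 82 B8 F1 9A 8C AA D7 98 E7 9E AE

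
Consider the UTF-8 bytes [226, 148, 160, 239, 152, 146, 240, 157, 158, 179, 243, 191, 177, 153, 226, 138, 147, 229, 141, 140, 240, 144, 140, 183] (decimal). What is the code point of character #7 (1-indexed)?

U+10337

Offset 0: leading byte 0xE2 = 11100010 → 3-byte char #1 = E2 94 A0.
Offset 3: leading byte 0xEF = 11101111 → 3-byte char #2 = EF 98 92.
Offset 6: leading byte 0xF0 = 11110000 → 4-byte char #3 = F0 9D 9E B3.
Offset 10: leading byte 0xF3 = 11110011 → 4-byte char #4 = F3 BF B1 99.
Offset 14: leading byte 0xE2 = 11100010 → 3-byte char #5 = E2 8A 93.
Offset 17: leading byte 0xE5 = 11100101 → 3-byte char #6 = E5 8D 8C.
Offset 20: leading byte 0xF0 = 11110000 → 4-byte char #7 = F0 90 8C B7.
Leading byte 0xF0 = 11110000 matches 11110xxx → 4-byte sequence.
Byte 1: 0xF0 = 11110000, payload 000 (3 bits).
Byte 2: 0x90 = 10010000 (10xxxxxx ✓), payload 010000.
Byte 3: 0x8C = 10001100 (10xxxxxx ✓), payload 001100.
Byte 4: 0xB7 = 10110111 (10xxxxxx ✓), payload 110111.
Concatenate: 000010000001100110111 = 0x10337 (21 bits → U+10337).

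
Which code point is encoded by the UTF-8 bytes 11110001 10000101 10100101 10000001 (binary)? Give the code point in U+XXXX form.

Leading byte 0xF1 = 11110001 matches 11110xxx → 4-byte sequence.
Byte 1: 0xF1 = 11110001, payload 001 (3 bits).
Byte 2: 0x85 = 10000101 (10xxxxxx ✓), payload 000101.
Byte 3: 0xA5 = 10100101 (10xxxxxx ✓), payload 100101.
Byte 4: 0x81 = 10000001 (10xxxxxx ✓), payload 000001.
Concatenate: 001000101100101000001 = 0x45941 (21 bits → U+45941).

U+45941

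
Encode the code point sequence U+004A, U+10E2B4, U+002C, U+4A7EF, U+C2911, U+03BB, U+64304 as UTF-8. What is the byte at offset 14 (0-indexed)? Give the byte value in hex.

0xCE

U+004A → 1-byte form 4A at offsets 0–0.
U+10E2B4 → 4-byte form F4 8E 8A B4 at offsets 1–4.
U+002C → 1-byte form 2C at offsets 5–5.
U+4A7EF → 4-byte form F1 8A 9F AF at offsets 6–9.
U+C2911 → 4-byte form F3 82 A4 91 at offsets 10–13.
U+03BB → 2-byte form CE BB at offsets 14–15.
Offset 14 falls in char 6's range; it's byte 1 of CE BB = 0xCE.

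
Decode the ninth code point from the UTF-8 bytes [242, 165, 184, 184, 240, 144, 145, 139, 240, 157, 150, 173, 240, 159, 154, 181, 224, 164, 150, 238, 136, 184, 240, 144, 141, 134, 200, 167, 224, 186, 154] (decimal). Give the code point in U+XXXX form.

Offset 0: leading byte 0xF2 = 11110010 → 4-byte char #1 = F2 A5 B8 B8.
Offset 4: leading byte 0xF0 = 11110000 → 4-byte char #2 = F0 90 91 8B.
Offset 8: leading byte 0xF0 = 11110000 → 4-byte char #3 = F0 9D 96 AD.
Offset 12: leading byte 0xF0 = 11110000 → 4-byte char #4 = F0 9F 9A B5.
Offset 16: leading byte 0xE0 = 11100000 → 3-byte char #5 = E0 A4 96.
Offset 19: leading byte 0xEE = 11101110 → 3-byte char #6 = EE 88 B8.
Offset 22: leading byte 0xF0 = 11110000 → 4-byte char #7 = F0 90 8D 86.
Offset 26: leading byte 0xC8 = 11001000 → 2-byte char #8 = C8 A7.
Offset 28: leading byte 0xE0 = 11100000 → 3-byte char #9 = E0 BA 9A.
Leading byte 0xE0 = 11100000 matches 1110xxxx → 3-byte sequence.
Byte 1: 0xE0 = 11100000, payload 0000 (4 bits).
Byte 2: 0xBA = 10111010 (10xxxxxx ✓), payload 111010.
Byte 3: 0x9A = 10011010 (10xxxxxx ✓), payload 011010.
Concatenate: 0000111010011010 = 0xE9A (16 bits → U+0E9A).

U+0E9A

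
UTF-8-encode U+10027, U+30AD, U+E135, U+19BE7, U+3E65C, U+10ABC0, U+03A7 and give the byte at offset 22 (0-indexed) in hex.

0xCE

U+10027 → 4-byte form F0 90 80 A7 at offsets 0–3.
U+30AD → 3-byte form E3 82 AD at offsets 4–6.
U+E135 → 3-byte form EE 84 B5 at offsets 7–9.
U+19BE7 → 4-byte form F0 99 AF A7 at offsets 10–13.
U+3E65C → 4-byte form F0 BE 99 9C at offsets 14–17.
U+10ABC0 → 4-byte form F4 8A AF 80 at offsets 18–21.
U+03A7 → 2-byte form CE A7 at offsets 22–23.
Offset 22 falls in char 7's range; it's byte 1 of CE A7 = 0xCE.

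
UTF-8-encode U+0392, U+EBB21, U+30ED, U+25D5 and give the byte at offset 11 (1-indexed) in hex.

1-indexed offset 11 is 0-indexed offset 10.
U+0392 → 2-byte form CE 92 at offsets 0–1.
U+EBB21 → 4-byte form F3 AB AC A1 at offsets 2–5.
U+30ED → 3-byte form E3 83 AD at offsets 6–8.
U+25D5 → 3-byte form E2 97 95 at offsets 9–11.
Offset 10 falls in char 4's range; it's byte 2 of E2 97 95 = 0x97.

0x97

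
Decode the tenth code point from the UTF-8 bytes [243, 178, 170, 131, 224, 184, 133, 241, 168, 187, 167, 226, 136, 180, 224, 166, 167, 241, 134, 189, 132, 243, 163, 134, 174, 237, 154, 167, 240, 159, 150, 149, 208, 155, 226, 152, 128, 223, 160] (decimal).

Offset 0: leading byte 0xF3 = 11110011 → 4-byte char #1 = F3 B2 AA 83.
Offset 4: leading byte 0xE0 = 11100000 → 3-byte char #2 = E0 B8 85.
Offset 7: leading byte 0xF1 = 11110001 → 4-byte char #3 = F1 A8 BB A7.
Offset 11: leading byte 0xE2 = 11100010 → 3-byte char #4 = E2 88 B4.
Offset 14: leading byte 0xE0 = 11100000 → 3-byte char #5 = E0 A6 A7.
Offset 17: leading byte 0xF1 = 11110001 → 4-byte char #6 = F1 86 BD 84.
Offset 21: leading byte 0xF3 = 11110011 → 4-byte char #7 = F3 A3 86 AE.
Offset 25: leading byte 0xED = 11101101 → 3-byte char #8 = ED 9A A7.
Offset 28: leading byte 0xF0 = 11110000 → 4-byte char #9 = F0 9F 96 95.
Offset 32: leading byte 0xD0 = 11010000 → 2-byte char #10 = D0 9B.
Leading byte 0xD0 = 11010000 matches 110xxxxx → 2-byte sequence.
Byte 1: 0xD0 = 11010000, payload 10000 (5 bits).
Byte 2: 0x9B = 10011011 (10xxxxxx ✓), payload 011011.
Concatenate: 10000011011 = 0x41B (11 bits → U+041B).

U+041B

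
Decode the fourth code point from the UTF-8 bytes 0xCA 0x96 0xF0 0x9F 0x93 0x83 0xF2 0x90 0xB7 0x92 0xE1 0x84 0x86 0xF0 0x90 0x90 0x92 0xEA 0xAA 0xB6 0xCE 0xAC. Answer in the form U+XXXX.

Offset 0: leading byte 0xCA = 11001010 → 2-byte char #1 = CA 96.
Offset 2: leading byte 0xF0 = 11110000 → 4-byte char #2 = F0 9F 93 83.
Offset 6: leading byte 0xF2 = 11110010 → 4-byte char #3 = F2 90 B7 92.
Offset 10: leading byte 0xE1 = 11100001 → 3-byte char #4 = E1 84 86.
Leading byte 0xE1 = 11100001 matches 1110xxxx → 3-byte sequence.
Byte 1: 0xE1 = 11100001, payload 0001 (4 bits).
Byte 2: 0x84 = 10000100 (10xxxxxx ✓), payload 000100.
Byte 3: 0x86 = 10000110 (10xxxxxx ✓), payload 000110.
Concatenate: 0001000100000110 = 0x1106 (16 bits → U+1106).

U+1106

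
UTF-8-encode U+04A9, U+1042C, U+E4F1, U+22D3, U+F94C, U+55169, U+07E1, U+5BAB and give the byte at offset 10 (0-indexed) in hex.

U+04A9 → 2-byte form D2 A9 at offsets 0–1.
U+1042C → 4-byte form F0 90 90 AC at offsets 2–5.
U+E4F1 → 3-byte form EE 93 B1 at offsets 6–8.
U+22D3 → 3-byte form E2 8B 93 at offsets 9–11.
Offset 10 falls in char 4's range; it's byte 2 of E2 8B 93 = 0x8B.

0x8B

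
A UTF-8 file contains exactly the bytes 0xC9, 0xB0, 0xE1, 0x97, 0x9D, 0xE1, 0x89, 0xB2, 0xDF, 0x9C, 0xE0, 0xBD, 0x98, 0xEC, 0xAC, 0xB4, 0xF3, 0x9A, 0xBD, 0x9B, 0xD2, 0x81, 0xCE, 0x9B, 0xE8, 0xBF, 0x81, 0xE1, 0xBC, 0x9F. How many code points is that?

11

Byte at offset 0: 0xC9 = 11001001 → 2-byte char (#1). Advance 2.
Byte at offset 2: 0xE1 = 11100001 → 3-byte char (#2). Advance 3.
Byte at offset 5: 0xE1 = 11100001 → 3-byte char (#3). Advance 3.
Byte at offset 8: 0xDF = 11011111 → 2-byte char (#4). Advance 2.
Byte at offset 10: 0xE0 = 11100000 → 3-byte char (#5). Advance 3.
Byte at offset 13: 0xEC = 11101100 → 3-byte char (#6). Advance 3.
Byte at offset 16: 0xF3 = 11110011 → 4-byte char (#7). Advance 4.
Byte at offset 20: 0xD2 = 11010010 → 2-byte char (#8). Advance 2.
Byte at offset 22: 0xCE = 11001110 → 2-byte char (#9). Advance 2.
Byte at offset 24: 0xE8 = 11101000 → 3-byte char (#10). Advance 3.
Byte at offset 27: 0xE1 = 11100001 → 3-byte char (#11). Advance 3.
Reached end at offset 30 after 11 code points.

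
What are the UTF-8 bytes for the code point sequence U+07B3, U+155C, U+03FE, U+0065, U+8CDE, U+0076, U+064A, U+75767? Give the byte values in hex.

U+07B3: 2-byte form → DE B3.
U+155C: 3-byte form → E1 95 9C.
U+03FE: 2-byte form → CF BE.
U+0065: 1-byte form → 65.
U+8CDE: 3-byte form → E8 B3 9E.
U+0076: 1-byte form → 76.
U+064A: 2-byte form → D9 8A.
U+75767: 4-byte form → F1 B5 9D A7.
Concatenated (18 bytes): DE B3 E1 95 9C CF BE 65 E8 B3 9E 76 D9 8A F1 B5 9D A7.

DE B3 E1 95 9C CF BE 65 E8 B3 9E 76 D9 8A F1 B5 9D A7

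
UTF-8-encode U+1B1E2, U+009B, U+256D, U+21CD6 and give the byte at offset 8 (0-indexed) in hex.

U+1B1E2 → 4-byte form F0 9B 87 A2 at offsets 0–3.
U+009B → 2-byte form C2 9B at offsets 4–5.
U+256D → 3-byte form E2 95 AD at offsets 6–8.
Offset 8 falls in char 3's range; it's byte 3 of E2 95 AD = 0xAD.

0xAD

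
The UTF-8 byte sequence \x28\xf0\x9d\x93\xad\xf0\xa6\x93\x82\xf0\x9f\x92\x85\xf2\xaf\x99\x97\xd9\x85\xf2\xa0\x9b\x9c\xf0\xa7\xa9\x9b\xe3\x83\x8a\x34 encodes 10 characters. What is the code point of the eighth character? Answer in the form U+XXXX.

U+27A5B

Offset 0: leading byte 0x28 = 00101000 → 1-byte char #1 = 28.
Offset 1: leading byte 0xF0 = 11110000 → 4-byte char #2 = F0 9D 93 AD.
Offset 5: leading byte 0xF0 = 11110000 → 4-byte char #3 = F0 A6 93 82.
Offset 9: leading byte 0xF0 = 11110000 → 4-byte char #4 = F0 9F 92 85.
Offset 13: leading byte 0xF2 = 11110010 → 4-byte char #5 = F2 AF 99 97.
Offset 17: leading byte 0xD9 = 11011001 → 2-byte char #6 = D9 85.
Offset 19: leading byte 0xF2 = 11110010 → 4-byte char #7 = F2 A0 9B 9C.
Offset 23: leading byte 0xF0 = 11110000 → 4-byte char #8 = F0 A7 A9 9B.
Leading byte 0xF0 = 11110000 matches 11110xxx → 4-byte sequence.
Byte 1: 0xF0 = 11110000, payload 000 (3 bits).
Byte 2: 0xA7 = 10100111 (10xxxxxx ✓), payload 100111.
Byte 3: 0xA9 = 10101001 (10xxxxxx ✓), payload 101001.
Byte 4: 0x9B = 10011011 (10xxxxxx ✓), payload 011011.
Concatenate: 000100111101001011011 = 0x27A5B (21 bits → U+27A5B).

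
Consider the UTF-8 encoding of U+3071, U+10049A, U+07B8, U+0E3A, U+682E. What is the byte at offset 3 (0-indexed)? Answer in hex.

U+3071 → 3-byte form E3 81 B1 at offsets 0–2.
U+10049A → 4-byte form F4 80 92 9A at offsets 3–6.
Offset 3 falls in char 2's range; it's byte 1 of F4 80 92 9A = 0xF4.

0xF4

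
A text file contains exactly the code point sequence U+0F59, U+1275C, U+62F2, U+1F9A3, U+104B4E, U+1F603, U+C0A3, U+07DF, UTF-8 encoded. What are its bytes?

U+0F59: 3-byte form → E0 BD 99.
U+1275C: 4-byte form → F0 92 9D 9C.
U+62F2: 3-byte form → E6 8B B2.
U+1F9A3: 4-byte form → F0 9F A6 A3.
U+104B4E: 4-byte form → F4 84 AD 8E.
U+1F603: 4-byte form → F0 9F 98 83.
U+C0A3: 3-byte form → EC 82 A3.
U+07DF: 2-byte form → DF 9F.
Concatenated (27 bytes): E0 BD 99 F0 92 9D 9C E6 8B B2 F0 9F A6 A3 F4 84 AD 8E F0 9F 98 83 EC 82 A3 DF 9F.

E0 BD 99 F0 92 9D 9C E6 8B B2 F0 9F A6 A3 F4 84 AD 8E F0 9F 98 83 EC 82 A3 DF 9F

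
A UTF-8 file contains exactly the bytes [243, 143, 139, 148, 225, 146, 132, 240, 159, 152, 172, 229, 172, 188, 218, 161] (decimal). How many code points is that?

Byte at offset 0: 0xF3 = 11110011 → 4-byte char (#1). Advance 4.
Byte at offset 4: 0xE1 = 11100001 → 3-byte char (#2). Advance 3.
Byte at offset 7: 0xF0 = 11110000 → 4-byte char (#3). Advance 4.
Byte at offset 11: 0xE5 = 11100101 → 3-byte char (#4). Advance 3.
Byte at offset 14: 0xDA = 11011010 → 2-byte char (#5). Advance 2.
Reached end at offset 16 after 5 code points.

5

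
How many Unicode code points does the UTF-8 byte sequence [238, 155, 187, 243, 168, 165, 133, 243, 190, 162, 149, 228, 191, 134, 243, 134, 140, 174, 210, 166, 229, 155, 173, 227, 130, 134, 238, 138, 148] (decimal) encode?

Byte at offset 0: 0xEE = 11101110 → 3-byte char (#1). Advance 3.
Byte at offset 3: 0xF3 = 11110011 → 4-byte char (#2). Advance 4.
Byte at offset 7: 0xF3 = 11110011 → 4-byte char (#3). Advance 4.
Byte at offset 11: 0xE4 = 11100100 → 3-byte char (#4). Advance 3.
Byte at offset 14: 0xF3 = 11110011 → 4-byte char (#5). Advance 4.
Byte at offset 18: 0xD2 = 11010010 → 2-byte char (#6). Advance 2.
Byte at offset 20: 0xE5 = 11100101 → 3-byte char (#7). Advance 3.
Byte at offset 23: 0xE3 = 11100011 → 3-byte char (#8). Advance 3.
Byte at offset 26: 0xEE = 11101110 → 3-byte char (#9). Advance 3.
Reached end at offset 29 after 9 code points.

9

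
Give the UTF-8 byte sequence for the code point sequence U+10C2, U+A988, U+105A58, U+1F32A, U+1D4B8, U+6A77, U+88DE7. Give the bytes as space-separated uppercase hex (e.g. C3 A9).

U+10C2: 3-byte form → E1 83 82.
U+A988: 3-byte form → EA A6 88.
U+105A58: 4-byte form → F4 85 A9 98.
U+1F32A: 4-byte form → F0 9F 8C AA.
U+1D4B8: 4-byte form → F0 9D 92 B8.
U+6A77: 3-byte form → E6 A9 B7.
U+88DE7: 4-byte form → F2 88 B7 A7.
Concatenated (25 bytes): E1 83 82 EA A6 88 F4 85 A9 98 F0 9F 8C AA F0 9D 92 B8 E6 A9 B7 F2 88 B7 A7.

E1 83 82 EA A6 88 F4 85 A9 98 F0 9F 8C AA F0 9D 92 B8 E6 A9 B7 F2 88 B7 A7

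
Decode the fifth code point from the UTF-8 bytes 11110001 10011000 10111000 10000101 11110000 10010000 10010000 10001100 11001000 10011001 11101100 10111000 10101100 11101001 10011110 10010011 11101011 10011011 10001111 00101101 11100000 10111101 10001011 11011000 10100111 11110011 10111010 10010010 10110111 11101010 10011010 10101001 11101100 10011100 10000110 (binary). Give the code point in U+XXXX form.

U+9793

Offset 0: leading byte 0xF1 = 11110001 → 4-byte char #1 = F1 98 B8 85.
Offset 4: leading byte 0xF0 = 11110000 → 4-byte char #2 = F0 90 90 8C.
Offset 8: leading byte 0xC8 = 11001000 → 2-byte char #3 = C8 99.
Offset 10: leading byte 0xEC = 11101100 → 3-byte char #4 = EC B8 AC.
Offset 13: leading byte 0xE9 = 11101001 → 3-byte char #5 = E9 9E 93.
Leading byte 0xE9 = 11101001 matches 1110xxxx → 3-byte sequence.
Byte 1: 0xE9 = 11101001, payload 1001 (4 bits).
Byte 2: 0x9E = 10011110 (10xxxxxx ✓), payload 011110.
Byte 3: 0x93 = 10010011 (10xxxxxx ✓), payload 010011.
Concatenate: 1001011110010011 = 0x9793 (16 bits → U+9793).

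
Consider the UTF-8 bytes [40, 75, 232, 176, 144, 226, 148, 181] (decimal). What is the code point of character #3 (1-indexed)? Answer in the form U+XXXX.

Offset 0: leading byte 0x28 = 00101000 → 1-byte char #1 = 28.
Offset 1: leading byte 0x4B = 01001011 → 1-byte char #2 = 4B.
Offset 2: leading byte 0xE8 = 11101000 → 3-byte char #3 = E8 B0 90.
Leading byte 0xE8 = 11101000 matches 1110xxxx → 3-byte sequence.
Byte 1: 0xE8 = 11101000, payload 1000 (4 bits).
Byte 2: 0xB0 = 10110000 (10xxxxxx ✓), payload 110000.
Byte 3: 0x90 = 10010000 (10xxxxxx ✓), payload 010000.
Concatenate: 1000110000010000 = 0x8C10 (16 bits → U+8C10).

U+8C10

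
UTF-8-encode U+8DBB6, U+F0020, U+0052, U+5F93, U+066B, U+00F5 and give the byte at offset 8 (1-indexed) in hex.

0xA0

1-indexed offset 8 is 0-indexed offset 7.
U+8DBB6 → 4-byte form F2 8D AE B6 at offsets 0–3.
U+F0020 → 4-byte form F3 B0 80 A0 at offsets 4–7.
Offset 7 falls in char 2's range; it's byte 4 of F3 B0 80 A0 = 0xA0.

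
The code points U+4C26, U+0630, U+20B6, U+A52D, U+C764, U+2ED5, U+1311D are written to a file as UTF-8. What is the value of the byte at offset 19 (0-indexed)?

0x84

U+4C26 → 3-byte form E4 B0 A6 at offsets 0–2.
U+0630 → 2-byte form D8 B0 at offsets 3–4.
U+20B6 → 3-byte form E2 82 B6 at offsets 5–7.
U+A52D → 3-byte form EA 94 AD at offsets 8–10.
U+C764 → 3-byte form EC 9D A4 at offsets 11–13.
U+2ED5 → 3-byte form E2 BB 95 at offsets 14–16.
U+1311D → 4-byte form F0 93 84 9D at offsets 17–20.
Offset 19 falls in char 7's range; it's byte 3 of F0 93 84 9D = 0x84.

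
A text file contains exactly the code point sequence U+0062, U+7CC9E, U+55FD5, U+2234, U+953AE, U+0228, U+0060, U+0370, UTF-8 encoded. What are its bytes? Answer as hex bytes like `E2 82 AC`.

U+0062: 1-byte form → 62.
U+7CC9E: 4-byte form → F1 BC B2 9E.
U+55FD5: 4-byte form → F1 95 BF 95.
U+2234: 3-byte form → E2 88 B4.
U+953AE: 4-byte form → F2 95 8E AE.
U+0228: 2-byte form → C8 A8.
U+0060: 1-byte form → 60.
U+0370: 2-byte form → CD B0.
Concatenated (21 bytes): 62 F1 BC B2 9E F1 95 BF 95 E2 88 B4 F2 95 8E AE C8 A8 60 CD B0.

62 F1 BC B2 9E F1 95 BF 95 E2 88 B4 F2 95 8E AE C8 A8 60 CD B0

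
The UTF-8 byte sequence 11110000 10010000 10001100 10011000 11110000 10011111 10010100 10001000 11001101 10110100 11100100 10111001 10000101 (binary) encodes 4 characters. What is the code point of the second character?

U+1F508

Offset 0: leading byte 0xF0 = 11110000 → 4-byte char #1 = F0 90 8C 98.
Offset 4: leading byte 0xF0 = 11110000 → 4-byte char #2 = F0 9F 94 88.
Leading byte 0xF0 = 11110000 matches 11110xxx → 4-byte sequence.
Byte 1: 0xF0 = 11110000, payload 000 (3 bits).
Byte 2: 0x9F = 10011111 (10xxxxxx ✓), payload 011111.
Byte 3: 0x94 = 10010100 (10xxxxxx ✓), payload 010100.
Byte 4: 0x88 = 10001000 (10xxxxxx ✓), payload 001000.
Concatenate: 000011111010100001000 = 0x1F508 (21 bits → U+1F508).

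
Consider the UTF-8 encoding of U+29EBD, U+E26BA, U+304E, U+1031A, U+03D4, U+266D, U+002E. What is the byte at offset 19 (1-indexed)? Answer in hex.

0x99

1-indexed offset 19 is 0-indexed offset 18.
U+29EBD → 4-byte form F0 A9 BA BD at offsets 0–3.
U+E26BA → 4-byte form F3 A2 9A BA at offsets 4–7.
U+304E → 3-byte form E3 81 8E at offsets 8–10.
U+1031A → 4-byte form F0 90 8C 9A at offsets 11–14.
U+03D4 → 2-byte form CF 94 at offsets 15–16.
U+266D → 3-byte form E2 99 AD at offsets 17–19.
Offset 18 falls in char 6's range; it's byte 2 of E2 99 AD = 0x99.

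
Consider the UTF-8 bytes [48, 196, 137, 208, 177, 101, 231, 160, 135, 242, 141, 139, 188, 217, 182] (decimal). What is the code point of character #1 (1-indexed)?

Offset 0: leading byte 0x30 = 00110000 → 1-byte char #1 = 30.
Leading byte 0x30 = 00110000 matches 0xxxxxxx → 1-byte sequence.
Byte 1: 0x30 = 00110000, payload 0110000 (7 bits).
Concatenate: 0110000 = 0x30 (7 bits → U+0030).

U+0030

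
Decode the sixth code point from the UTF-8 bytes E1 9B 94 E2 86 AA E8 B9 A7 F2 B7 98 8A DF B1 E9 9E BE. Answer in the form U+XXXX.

U+97BE

Offset 0: leading byte 0xE1 = 11100001 → 3-byte char #1 = E1 9B 94.
Offset 3: leading byte 0xE2 = 11100010 → 3-byte char #2 = E2 86 AA.
Offset 6: leading byte 0xE8 = 11101000 → 3-byte char #3 = E8 B9 A7.
Offset 9: leading byte 0xF2 = 11110010 → 4-byte char #4 = F2 B7 98 8A.
Offset 13: leading byte 0xDF = 11011111 → 2-byte char #5 = DF B1.
Offset 15: leading byte 0xE9 = 11101001 → 3-byte char #6 = E9 9E BE.
Leading byte 0xE9 = 11101001 matches 1110xxxx → 3-byte sequence.
Byte 1: 0xE9 = 11101001, payload 1001 (4 bits).
Byte 2: 0x9E = 10011110 (10xxxxxx ✓), payload 011110.
Byte 3: 0xBE = 10111110 (10xxxxxx ✓), payload 111110.
Concatenate: 1001011110111110 = 0x97BE (16 bits → U+97BE).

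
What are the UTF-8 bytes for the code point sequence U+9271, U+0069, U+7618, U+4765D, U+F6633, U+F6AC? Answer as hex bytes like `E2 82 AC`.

U+9271: 3-byte form → E9 89 B1.
U+0069: 1-byte form → 69.
U+7618: 3-byte form → E7 98 98.
U+4765D: 4-byte form → F1 87 99 9D.
U+F6633: 4-byte form → F3 B6 98 B3.
U+F6AC: 3-byte form → EF 9A AC.
Concatenated (18 bytes): E9 89 B1 69 E7 98 98 F1 87 99 9D F3 B6 98 B3 EF 9A AC.

E9 89 B1 69 E7 98 98 F1 87 99 9D F3 B6 98 B3 EF 9A AC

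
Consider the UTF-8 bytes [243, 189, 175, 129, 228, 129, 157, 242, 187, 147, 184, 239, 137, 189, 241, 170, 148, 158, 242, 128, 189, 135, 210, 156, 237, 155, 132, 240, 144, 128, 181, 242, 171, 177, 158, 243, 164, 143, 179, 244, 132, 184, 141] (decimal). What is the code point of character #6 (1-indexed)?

Offset 0: leading byte 0xF3 = 11110011 → 4-byte char #1 = F3 BD AF 81.
Offset 4: leading byte 0xE4 = 11100100 → 3-byte char #2 = E4 81 9D.
Offset 7: leading byte 0xF2 = 11110010 → 4-byte char #3 = F2 BB 93 B8.
Offset 11: leading byte 0xEF = 11101111 → 3-byte char #4 = EF 89 BD.
Offset 14: leading byte 0xF1 = 11110001 → 4-byte char #5 = F1 AA 94 9E.
Offset 18: leading byte 0xF2 = 11110010 → 4-byte char #6 = F2 80 BD 87.
Leading byte 0xF2 = 11110010 matches 11110xxx → 4-byte sequence.
Byte 1: 0xF2 = 11110010, payload 010 (3 bits).
Byte 2: 0x80 = 10000000 (10xxxxxx ✓), payload 000000.
Byte 3: 0xBD = 10111101 (10xxxxxx ✓), payload 111101.
Byte 4: 0x87 = 10000111 (10xxxxxx ✓), payload 000111.
Concatenate: 010000000111101000111 = 0x80F47 (21 bits → U+80F47).

U+80F47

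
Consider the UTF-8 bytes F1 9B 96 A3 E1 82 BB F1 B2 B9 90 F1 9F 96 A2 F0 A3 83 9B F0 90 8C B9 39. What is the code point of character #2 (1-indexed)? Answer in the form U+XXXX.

Offset 0: leading byte 0xF1 = 11110001 → 4-byte char #1 = F1 9B 96 A3.
Offset 4: leading byte 0xE1 = 11100001 → 3-byte char #2 = E1 82 BB.
Leading byte 0xE1 = 11100001 matches 1110xxxx → 3-byte sequence.
Byte 1: 0xE1 = 11100001, payload 0001 (4 bits).
Byte 2: 0x82 = 10000010 (10xxxxxx ✓), payload 000010.
Byte 3: 0xBB = 10111011 (10xxxxxx ✓), payload 111011.
Concatenate: 0001000010111011 = 0x10BB (16 bits → U+10BB).

U+10BB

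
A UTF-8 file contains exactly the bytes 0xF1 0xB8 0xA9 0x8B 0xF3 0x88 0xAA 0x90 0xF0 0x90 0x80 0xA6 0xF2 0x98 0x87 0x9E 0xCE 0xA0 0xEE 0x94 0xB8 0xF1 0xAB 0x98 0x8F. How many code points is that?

7

Byte at offset 0: 0xF1 = 11110001 → 4-byte char (#1). Advance 4.
Byte at offset 4: 0xF3 = 11110011 → 4-byte char (#2). Advance 4.
Byte at offset 8: 0xF0 = 11110000 → 4-byte char (#3). Advance 4.
Byte at offset 12: 0xF2 = 11110010 → 4-byte char (#4). Advance 4.
Byte at offset 16: 0xCE = 11001110 → 2-byte char (#5). Advance 2.
Byte at offset 18: 0xEE = 11101110 → 3-byte char (#6). Advance 3.
Byte at offset 21: 0xF1 = 11110001 → 4-byte char (#7). Advance 4.
Reached end at offset 25 after 7 code points.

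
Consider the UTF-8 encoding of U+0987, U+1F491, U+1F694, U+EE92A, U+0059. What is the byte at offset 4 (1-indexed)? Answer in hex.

0xF0

1-indexed offset 4 is 0-indexed offset 3.
U+0987 → 3-byte form E0 A6 87 at offsets 0–2.
U+1F491 → 4-byte form F0 9F 92 91 at offsets 3–6.
Offset 3 falls in char 2's range; it's byte 1 of F0 9F 92 91 = 0xF0.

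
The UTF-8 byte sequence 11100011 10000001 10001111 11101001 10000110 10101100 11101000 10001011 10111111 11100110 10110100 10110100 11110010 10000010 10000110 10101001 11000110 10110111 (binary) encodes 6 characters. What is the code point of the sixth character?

U+01B7

Offset 0: leading byte 0xE3 = 11100011 → 3-byte char #1 = E3 81 8F.
Offset 3: leading byte 0xE9 = 11101001 → 3-byte char #2 = E9 86 AC.
Offset 6: leading byte 0xE8 = 11101000 → 3-byte char #3 = E8 8B BF.
Offset 9: leading byte 0xE6 = 11100110 → 3-byte char #4 = E6 B4 B4.
Offset 12: leading byte 0xF2 = 11110010 → 4-byte char #5 = F2 82 86 A9.
Offset 16: leading byte 0xC6 = 11000110 → 2-byte char #6 = C6 B7.
Leading byte 0xC6 = 11000110 matches 110xxxxx → 2-byte sequence.
Byte 1: 0xC6 = 11000110, payload 00110 (5 bits).
Byte 2: 0xB7 = 10110111 (10xxxxxx ✓), payload 110111.
Concatenate: 00110110111 = 0x1B7 (11 bits → U+01B7).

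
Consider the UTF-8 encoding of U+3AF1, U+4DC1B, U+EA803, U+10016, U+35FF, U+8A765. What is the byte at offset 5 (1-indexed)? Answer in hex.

1-indexed offset 5 is 0-indexed offset 4.
U+3AF1 → 3-byte form E3 AB B1 at offsets 0–2.
U+4DC1B → 4-byte form F1 8D B0 9B at offsets 3–6.
Offset 4 falls in char 2's range; it's byte 2 of F1 8D B0 9B = 0x8D.

0x8D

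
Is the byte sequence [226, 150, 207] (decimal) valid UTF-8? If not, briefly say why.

invalid (non-continuation byte where continuation expected)

Leading byte 0xE2 = 11100010 → 3-byte form.
Byte 3 is 0xCF = 11001111, which is not 10xxxxxx — expected a continuation byte.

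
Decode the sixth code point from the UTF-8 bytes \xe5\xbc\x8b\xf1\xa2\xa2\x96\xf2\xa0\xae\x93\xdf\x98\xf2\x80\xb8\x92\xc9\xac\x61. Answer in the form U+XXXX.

Offset 0: leading byte 0xE5 = 11100101 → 3-byte char #1 = E5 BC 8B.
Offset 3: leading byte 0xF1 = 11110001 → 4-byte char #2 = F1 A2 A2 96.
Offset 7: leading byte 0xF2 = 11110010 → 4-byte char #3 = F2 A0 AE 93.
Offset 11: leading byte 0xDF = 11011111 → 2-byte char #4 = DF 98.
Offset 13: leading byte 0xF2 = 11110010 → 4-byte char #5 = F2 80 B8 92.
Offset 17: leading byte 0xC9 = 11001001 → 2-byte char #6 = C9 AC.
Leading byte 0xC9 = 11001001 matches 110xxxxx → 2-byte sequence.
Byte 1: 0xC9 = 11001001, payload 01001 (5 bits).
Byte 2: 0xAC = 10101100 (10xxxxxx ✓), payload 101100.
Concatenate: 01001101100 = 0x26C (11 bits → U+026C).

U+026C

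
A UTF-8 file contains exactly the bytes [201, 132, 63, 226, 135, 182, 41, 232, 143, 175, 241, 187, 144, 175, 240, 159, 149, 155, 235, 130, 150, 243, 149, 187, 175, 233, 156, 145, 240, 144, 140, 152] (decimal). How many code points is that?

11

Byte at offset 0: 0xC9 = 11001001 → 2-byte char (#1). Advance 2.
Byte at offset 2: 0x3F = 00111111 → 1-byte char (#2). Advance 1.
Byte at offset 3: 0xE2 = 11100010 → 3-byte char (#3). Advance 3.
Byte at offset 6: 0x29 = 00101001 → 1-byte char (#4). Advance 1.
Byte at offset 7: 0xE8 = 11101000 → 3-byte char (#5). Advance 3.
Byte at offset 10: 0xF1 = 11110001 → 4-byte char (#6). Advance 4.
Byte at offset 14: 0xF0 = 11110000 → 4-byte char (#7). Advance 4.
Byte at offset 18: 0xEB = 11101011 → 3-byte char (#8). Advance 3.
Byte at offset 21: 0xF3 = 11110011 → 4-byte char (#9). Advance 4.
Byte at offset 25: 0xE9 = 11101001 → 3-byte char (#10). Advance 3.
Byte at offset 28: 0xF0 = 11110000 → 4-byte char (#11). Advance 4.
Reached end at offset 32 after 11 code points.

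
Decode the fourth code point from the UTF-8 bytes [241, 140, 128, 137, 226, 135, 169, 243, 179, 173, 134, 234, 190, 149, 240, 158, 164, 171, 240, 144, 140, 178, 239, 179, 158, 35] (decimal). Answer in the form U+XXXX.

U+AF95

Offset 0: leading byte 0xF1 = 11110001 → 4-byte char #1 = F1 8C 80 89.
Offset 4: leading byte 0xE2 = 11100010 → 3-byte char #2 = E2 87 A9.
Offset 7: leading byte 0xF3 = 11110011 → 4-byte char #3 = F3 B3 AD 86.
Offset 11: leading byte 0xEA = 11101010 → 3-byte char #4 = EA BE 95.
Leading byte 0xEA = 11101010 matches 1110xxxx → 3-byte sequence.
Byte 1: 0xEA = 11101010, payload 1010 (4 bits).
Byte 2: 0xBE = 10111110 (10xxxxxx ✓), payload 111110.
Byte 3: 0x95 = 10010101 (10xxxxxx ✓), payload 010101.
Concatenate: 1010111110010101 = 0xAF95 (16 bits → U+AF95).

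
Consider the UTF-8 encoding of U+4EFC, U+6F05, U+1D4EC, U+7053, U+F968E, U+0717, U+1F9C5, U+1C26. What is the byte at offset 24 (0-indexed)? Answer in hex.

U+4EFC → 3-byte form E4 BB BC at offsets 0–2.
U+6F05 → 3-byte form E6 BC 85 at offsets 3–5.
U+1D4EC → 4-byte form F0 9D 93 AC at offsets 6–9.
U+7053 → 3-byte form E7 81 93 at offsets 10–12.
U+F968E → 4-byte form F3 B9 9A 8E at offsets 13–16.
U+0717 → 2-byte form DC 97 at offsets 17–18.
U+1F9C5 → 4-byte form F0 9F A7 85 at offsets 19–22.
U+1C26 → 3-byte form E1 B0 A6 at offsets 23–25.
Offset 24 falls in char 8's range; it's byte 2 of E1 B0 A6 = 0xB0.

0xB0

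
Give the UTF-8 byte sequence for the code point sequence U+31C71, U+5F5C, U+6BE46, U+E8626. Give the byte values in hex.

F0 B1 B1 B1 E5 BD 9C F1 AB B9 86 F3 A8 98 A6

U+31C71: 4-byte form → F0 B1 B1 B1.
U+5F5C: 3-byte form → E5 BD 9C.
U+6BE46: 4-byte form → F1 AB B9 86.
U+E8626: 4-byte form → F3 A8 98 A6.
Concatenated (15 bytes): F0 B1 B1 B1 E5 BD 9C F1 AB B9 86 F3 A8 98 A6.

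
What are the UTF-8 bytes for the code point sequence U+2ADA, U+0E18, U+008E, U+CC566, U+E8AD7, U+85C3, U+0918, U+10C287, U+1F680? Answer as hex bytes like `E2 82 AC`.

U+2ADA: 3-byte form → E2 AB 9A.
U+0E18: 3-byte form → E0 B8 98.
U+008E: 2-byte form → C2 8E.
U+CC566: 4-byte form → F3 8C 95 A6.
U+E8AD7: 4-byte form → F3 A8 AB 97.
U+85C3: 3-byte form → E8 97 83.
U+0918: 3-byte form → E0 A4 98.
U+10C287: 4-byte form → F4 8C 8A 87.
U+1F680: 4-byte form → F0 9F 9A 80.
Concatenated (30 bytes): E2 AB 9A E0 B8 98 C2 8E F3 8C 95 A6 F3 A8 AB 97 E8 97 83 E0 A4 98 F4 8C 8A 87 F0 9F 9A 80.

E2 AB 9A E0 B8 98 C2 8E F3 8C 95 A6 F3 A8 AB 97 E8 97 83 E0 A4 98 F4 8C 8A 87 F0 9F 9A 80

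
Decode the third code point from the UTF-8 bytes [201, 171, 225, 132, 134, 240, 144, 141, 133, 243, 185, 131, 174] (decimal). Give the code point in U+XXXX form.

U+10345

Offset 0: leading byte 0xC9 = 11001001 → 2-byte char #1 = C9 AB.
Offset 2: leading byte 0xE1 = 11100001 → 3-byte char #2 = E1 84 86.
Offset 5: leading byte 0xF0 = 11110000 → 4-byte char #3 = F0 90 8D 85.
Leading byte 0xF0 = 11110000 matches 11110xxx → 4-byte sequence.
Byte 1: 0xF0 = 11110000, payload 000 (3 bits).
Byte 2: 0x90 = 10010000 (10xxxxxx ✓), payload 010000.
Byte 3: 0x8D = 10001101 (10xxxxxx ✓), payload 001101.
Byte 4: 0x85 = 10000101 (10xxxxxx ✓), payload 000101.
Concatenate: 000010000001101000101 = 0x10345 (21 bits → U+10345).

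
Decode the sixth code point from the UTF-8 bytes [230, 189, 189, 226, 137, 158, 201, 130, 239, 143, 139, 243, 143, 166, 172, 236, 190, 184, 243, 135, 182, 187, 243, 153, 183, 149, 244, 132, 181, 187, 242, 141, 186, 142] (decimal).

U+CFB8

Offset 0: leading byte 0xE6 = 11100110 → 3-byte char #1 = E6 BD BD.
Offset 3: leading byte 0xE2 = 11100010 → 3-byte char #2 = E2 89 9E.
Offset 6: leading byte 0xC9 = 11001001 → 2-byte char #3 = C9 82.
Offset 8: leading byte 0xEF = 11101111 → 3-byte char #4 = EF 8F 8B.
Offset 11: leading byte 0xF3 = 11110011 → 4-byte char #5 = F3 8F A6 AC.
Offset 15: leading byte 0xEC = 11101100 → 3-byte char #6 = EC BE B8.
Leading byte 0xEC = 11101100 matches 1110xxxx → 3-byte sequence.
Byte 1: 0xEC = 11101100, payload 1100 (4 bits).
Byte 2: 0xBE = 10111110 (10xxxxxx ✓), payload 111110.
Byte 3: 0xB8 = 10111000 (10xxxxxx ✓), payload 111000.
Concatenate: 1100111110111000 = 0xCFB8 (16 bits → U+CFB8).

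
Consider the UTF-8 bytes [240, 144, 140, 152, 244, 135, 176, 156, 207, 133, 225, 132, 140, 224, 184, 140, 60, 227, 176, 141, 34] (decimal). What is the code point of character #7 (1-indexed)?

U+3C0D

Offset 0: leading byte 0xF0 = 11110000 → 4-byte char #1 = F0 90 8C 98.
Offset 4: leading byte 0xF4 = 11110100 → 4-byte char #2 = F4 87 B0 9C.
Offset 8: leading byte 0xCF = 11001111 → 2-byte char #3 = CF 85.
Offset 10: leading byte 0xE1 = 11100001 → 3-byte char #4 = E1 84 8C.
Offset 13: leading byte 0xE0 = 11100000 → 3-byte char #5 = E0 B8 8C.
Offset 16: leading byte 0x3C = 00111100 → 1-byte char #6 = 3C.
Offset 17: leading byte 0xE3 = 11100011 → 3-byte char #7 = E3 B0 8D.
Leading byte 0xE3 = 11100011 matches 1110xxxx → 3-byte sequence.
Byte 1: 0xE3 = 11100011, payload 0011 (4 bits).
Byte 2: 0xB0 = 10110000 (10xxxxxx ✓), payload 110000.
Byte 3: 0x8D = 10001101 (10xxxxxx ✓), payload 001101.
Concatenate: 0011110000001101 = 0x3C0D (16 bits → U+3C0D).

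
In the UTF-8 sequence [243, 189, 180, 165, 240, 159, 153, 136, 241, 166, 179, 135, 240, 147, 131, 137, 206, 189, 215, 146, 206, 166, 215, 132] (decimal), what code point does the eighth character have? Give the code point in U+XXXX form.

Offset 0: leading byte 0xF3 = 11110011 → 4-byte char #1 = F3 BD B4 A5.
Offset 4: leading byte 0xF0 = 11110000 → 4-byte char #2 = F0 9F 99 88.
Offset 8: leading byte 0xF1 = 11110001 → 4-byte char #3 = F1 A6 B3 87.
Offset 12: leading byte 0xF0 = 11110000 → 4-byte char #4 = F0 93 83 89.
Offset 16: leading byte 0xCE = 11001110 → 2-byte char #5 = CE BD.
Offset 18: leading byte 0xD7 = 11010111 → 2-byte char #6 = D7 92.
Offset 20: leading byte 0xCE = 11001110 → 2-byte char #7 = CE A6.
Offset 22: leading byte 0xD7 = 11010111 → 2-byte char #8 = D7 84.
Leading byte 0xD7 = 11010111 matches 110xxxxx → 2-byte sequence.
Byte 1: 0xD7 = 11010111, payload 10111 (5 bits).
Byte 2: 0x84 = 10000100 (10xxxxxx ✓), payload 000100.
Concatenate: 10111000100 = 0x5C4 (11 bits → U+05C4).

U+05C4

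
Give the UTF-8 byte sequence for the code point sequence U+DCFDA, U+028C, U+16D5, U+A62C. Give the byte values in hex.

U+DCFDA: 4-byte form → F3 9C BF 9A.
U+028C: 2-byte form → CA 8C.
U+16D5: 3-byte form → E1 9B 95.
U+A62C: 3-byte form → EA 98 AC.
Concatenated (12 bytes): F3 9C BF 9A CA 8C E1 9B 95 EA 98 AC.

F3 9C BF 9A CA 8C E1 9B 95 EA 98 AC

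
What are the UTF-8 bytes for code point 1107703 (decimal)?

U+10E6F7 = 0x10E6F7 = 1107703 decimal. In range U+10000–U+10FFFF → 4-byte form: 11110xxx 10xxxxxx 10xxxxxx 10xxxxxx.
Binary (21 bits): 100001110011011110111.
Split 3+6+6+6: 100 | 001110 | 011011 | 110111.
Byte 1: 11110100 = 0xF4.
Byte 2: 10001110 = 0x8E.
Byte 3: 10011011 = 0x9B.
Byte 4: 10110111 = 0xB7.

F4 8E 9B B7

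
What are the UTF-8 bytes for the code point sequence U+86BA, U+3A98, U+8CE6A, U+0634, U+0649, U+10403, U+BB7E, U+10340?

U+86BA: 3-byte form → E8 9A BA.
U+3A98: 3-byte form → E3 AA 98.
U+8CE6A: 4-byte form → F2 8C B9 AA.
U+0634: 2-byte form → D8 B4.
U+0649: 2-byte form → D9 89.
U+10403: 4-byte form → F0 90 90 83.
U+BB7E: 3-byte form → EB AD BE.
U+10340: 4-byte form → F0 90 8D 80.
Concatenated (25 bytes): E8 9A BA E3 AA 98 F2 8C B9 AA D8 B4 D9 89 F0 90 90 83 EB AD BE F0 90 8D 80.

E8 9A BA E3 AA 98 F2 8C B9 AA D8 B4 D9 89 F0 90 90 83 EB AD BE F0 90 8D 80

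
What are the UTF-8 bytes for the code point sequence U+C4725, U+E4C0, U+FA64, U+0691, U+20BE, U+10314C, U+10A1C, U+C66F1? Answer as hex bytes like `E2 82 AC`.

U+C4725: 4-byte form → F3 84 9C A5.
U+E4C0: 3-byte form → EE 93 80.
U+FA64: 3-byte form → EF A9 A4.
U+0691: 2-byte form → DA 91.
U+20BE: 3-byte form → E2 82 BE.
U+10314C: 4-byte form → F4 83 85 8C.
U+10A1C: 4-byte form → F0 90 A8 9C.
U+C66F1: 4-byte form → F3 86 9B B1.
Concatenated (27 bytes): F3 84 9C A5 EE 93 80 EF A9 A4 DA 91 E2 82 BE F4 83 85 8C F0 90 A8 9C F3 86 9B B1.

F3 84 9C A5 EE 93 80 EF A9 A4 DA 91 E2 82 BE F4 83 85 8C F0 90 A8 9C F3 86 9B B1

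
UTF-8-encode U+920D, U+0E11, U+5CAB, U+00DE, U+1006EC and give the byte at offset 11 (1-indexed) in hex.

0x9E

1-indexed offset 11 is 0-indexed offset 10.
U+920D → 3-byte form E9 88 8D at offsets 0–2.
U+0E11 → 3-byte form E0 B8 91 at offsets 3–5.
U+5CAB → 3-byte form E5 B2 AB at offsets 6–8.
U+00DE → 2-byte form C3 9E at offsets 9–10.
Offset 10 falls in char 4's range; it's byte 2 of C3 9E = 0x9E.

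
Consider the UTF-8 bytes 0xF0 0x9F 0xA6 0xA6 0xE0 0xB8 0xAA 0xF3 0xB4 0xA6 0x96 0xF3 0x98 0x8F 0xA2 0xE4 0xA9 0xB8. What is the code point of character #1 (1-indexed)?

U+1F9A6

Offset 0: leading byte 0xF0 = 11110000 → 4-byte char #1 = F0 9F A6 A6.
Leading byte 0xF0 = 11110000 matches 11110xxx → 4-byte sequence.
Byte 1: 0xF0 = 11110000, payload 000 (3 bits).
Byte 2: 0x9F = 10011111 (10xxxxxx ✓), payload 011111.
Byte 3: 0xA6 = 10100110 (10xxxxxx ✓), payload 100110.
Byte 4: 0xA6 = 10100110 (10xxxxxx ✓), payload 100110.
Concatenate: 000011111100110100110 = 0x1F9A6 (21 bits → U+1F9A6).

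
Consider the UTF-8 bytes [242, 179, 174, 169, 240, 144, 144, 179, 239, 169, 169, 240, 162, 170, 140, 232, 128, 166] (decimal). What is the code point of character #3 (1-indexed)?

Offset 0: leading byte 0xF2 = 11110010 → 4-byte char #1 = F2 B3 AE A9.
Offset 4: leading byte 0xF0 = 11110000 → 4-byte char #2 = F0 90 90 B3.
Offset 8: leading byte 0xEF = 11101111 → 3-byte char #3 = EF A9 A9.
Leading byte 0xEF = 11101111 matches 1110xxxx → 3-byte sequence.
Byte 1: 0xEF = 11101111, payload 1111 (4 bits).
Byte 2: 0xA9 = 10101001 (10xxxxxx ✓), payload 101001.
Byte 3: 0xA9 = 10101001 (10xxxxxx ✓), payload 101001.
Concatenate: 1111101001101001 = 0xFA69 (16 bits → U+FA69).

U+FA69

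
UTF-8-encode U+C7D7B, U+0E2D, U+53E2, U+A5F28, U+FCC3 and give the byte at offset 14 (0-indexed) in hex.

U+C7D7B → 4-byte form F3 87 B5 BB at offsets 0–3.
U+0E2D → 3-byte form E0 B8 AD at offsets 4–6.
U+53E2 → 3-byte form E5 8F A2 at offsets 7–9.
U+A5F28 → 4-byte form F2 A5 BC A8 at offsets 10–13.
U+FCC3 → 3-byte form EF B3 83 at offsets 14–16.
Offset 14 falls in char 5's range; it's byte 1 of EF B3 83 = 0xEF.

0xEF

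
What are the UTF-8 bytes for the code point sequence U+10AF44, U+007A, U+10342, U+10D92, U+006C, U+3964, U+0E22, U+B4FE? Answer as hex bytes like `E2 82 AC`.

F4 8A BD 84 7A F0 90 8D 82 F0 90 B6 92 6C E3 A5 A4 E0 B8 A2 EB 93 BE

U+10AF44: 4-byte form → F4 8A BD 84.
U+007A: 1-byte form → 7A.
U+10342: 4-byte form → F0 90 8D 82.
U+10D92: 4-byte form → F0 90 B6 92.
U+006C: 1-byte form → 6C.
U+3964: 3-byte form → E3 A5 A4.
U+0E22: 3-byte form → E0 B8 A2.
U+B4FE: 3-byte form → EB 93 BE.
Concatenated (23 bytes): F4 8A BD 84 7A F0 90 8D 82 F0 90 B6 92 6C E3 A5 A4 E0 B8 A2 EB 93 BE.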